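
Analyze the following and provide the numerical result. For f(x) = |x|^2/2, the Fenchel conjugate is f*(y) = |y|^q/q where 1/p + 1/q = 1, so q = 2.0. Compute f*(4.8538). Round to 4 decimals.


The conjugate exponent q satisfies 1/p + 1/q = 1.
p = 2, so q = 2/(2 - 1) = 2.0
|y|^q = 4.8538^2.0 = 23.5594
f*(4.8538) = 23.5594 / 2.0 = 11.7797


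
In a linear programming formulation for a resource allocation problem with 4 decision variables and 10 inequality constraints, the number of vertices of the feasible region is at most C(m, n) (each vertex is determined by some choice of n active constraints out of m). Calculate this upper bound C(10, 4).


Each vertex corresponds to some choice of n active constraints out of m, so the number of vertices is at most C(m, n) = m! / (n!(m-n)!).
m = 10, n = 4
Numerator: 10 * 9 * 8 * 7
Denominator: 4! = 24
C(10, 4) = 210


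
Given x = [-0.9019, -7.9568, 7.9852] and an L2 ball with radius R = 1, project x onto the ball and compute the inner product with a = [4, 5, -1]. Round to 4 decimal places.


Step 1: Compute ||x|| (intermediates to 6 decimals).
||x|| = sqrt((-0.9019)^2 + (-7.9568)^2 + 7.9852^2) = 11.308736
Step 2: Project.
Since ||x|| > R, scale = R/||x|| = 1/11.308736 = 0.088427, proj(x) = scale * x
proj(x) = [-0.079752, -0.703596, 0.706107]
Step 3: Dot product.
a^T * proj(x) = 4*(-0.079752) + 5*(-0.703596) - 1*0.706107 = -4.5431


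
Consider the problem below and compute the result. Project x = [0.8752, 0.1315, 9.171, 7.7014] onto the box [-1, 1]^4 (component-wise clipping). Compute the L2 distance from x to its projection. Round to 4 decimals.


Project each component onto [-1, 1].
clip(0.8752) = 0.8752, clip(0.1315) = 0.1315, clip(9.171) = 1.0, clip(7.7014) = 1.0
Projection = [0.8752, 0.1315, 1.0, 1.0]
Squared diffs: [0.0, 0.0, 66.7652, 44.9088]
Distance = sqrt(111.674) = 10.5676


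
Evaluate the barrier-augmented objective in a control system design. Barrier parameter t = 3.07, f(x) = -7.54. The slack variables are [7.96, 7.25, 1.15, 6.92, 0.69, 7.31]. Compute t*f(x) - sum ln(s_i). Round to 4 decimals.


Step 1: Compute log-barrier.
ln values: [2.0744, 1.981, 0.1398, 1.9344, -0.3711, 1.9892]
phi = -(2.0744 + 1.981 + 0.1398 + 1.9344 - 0.3711 + 1.9892) = -7.7478
Step 2: Compute augmented objective.
t*f(x) = 3.07*-7.54 = -23.1478
Total = -23.1478 - 7.7478 = -30.8956


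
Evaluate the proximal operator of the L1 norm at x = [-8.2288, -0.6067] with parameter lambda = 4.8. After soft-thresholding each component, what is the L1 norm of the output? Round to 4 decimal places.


Soft-thresholding with lambda = 4.8:
prox(-8.2288) = sign(-8.2288)*max(|-8.2288| - 4.8, 0) = -3.4288
prox(-0.6067) = sign(-0.6067)*max(|-0.6067| - 4.8, 0) = 0.0
prox(x) = [-3.4288, 0.0]
||prox(x)||_1 = 3.4288 + 0.0 = 3.4288


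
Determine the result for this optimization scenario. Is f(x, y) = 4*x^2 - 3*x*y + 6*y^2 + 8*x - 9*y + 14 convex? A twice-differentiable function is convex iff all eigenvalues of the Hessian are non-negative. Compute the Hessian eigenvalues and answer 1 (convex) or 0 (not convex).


The Hessian of f(x,y) = 4*x^2 - 3*x*y + 6*y^2 + 8*x - 9*y + 14 is:
H = [[8, -3], [-3, 12]]
Trace = 8 + 12 = 20
Determinant = 8*12 - (-3)^2 = 87
Discriminant = (20)^2 - 4*87 = 52.0
Eigenvalues: lambda_1 = 6.3944, lambda_2 = 13.6056
The function is convex.

1


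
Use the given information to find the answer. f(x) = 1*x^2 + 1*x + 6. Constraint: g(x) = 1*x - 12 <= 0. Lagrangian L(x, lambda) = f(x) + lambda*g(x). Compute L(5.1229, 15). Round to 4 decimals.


Step 1: Evaluate f(x).
f(5.1229) = 1*5.1229^2 + 1*5.1229 + 6 = 37.367
Step 2: Evaluate g(x).
g(5.1229) = 1*5.1229 - 12 = -6.8771
Step 3: Compute Lagrangian.
L = 37.367 + 15*-6.8771 = -65.7895


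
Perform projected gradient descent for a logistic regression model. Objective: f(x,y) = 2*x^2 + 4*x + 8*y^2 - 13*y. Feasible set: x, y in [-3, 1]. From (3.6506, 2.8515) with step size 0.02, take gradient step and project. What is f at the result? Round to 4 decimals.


Step 1: Compute gradient at (3.6506, 2.8515).
grad_x = 2*2*3.6506 + 4 = 18.6024
grad_y = 2*8*2.8515 - 13 = 32.624
Step 2: Gradient step.
x_raw = 3.6506 - 0.02*18.6024 = 3.2786
y_raw = 2.8515 - 0.02*32.624 = 2.199
Step 3: Project onto [-3, 1].
x_proj = clip(3.2786) = 1.0
y_proj = clip(2.199) = 1.0
Step 4: Evaluate f.
f(1.0, 1.0) = 1.0


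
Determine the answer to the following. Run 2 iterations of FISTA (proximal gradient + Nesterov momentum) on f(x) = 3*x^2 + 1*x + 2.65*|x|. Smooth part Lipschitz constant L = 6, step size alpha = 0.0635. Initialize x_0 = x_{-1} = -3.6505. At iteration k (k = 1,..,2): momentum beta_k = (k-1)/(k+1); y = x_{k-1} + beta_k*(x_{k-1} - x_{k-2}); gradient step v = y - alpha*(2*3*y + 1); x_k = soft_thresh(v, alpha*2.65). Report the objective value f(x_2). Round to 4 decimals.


FISTA on f(x) = 3*x^2 + 1*x + 2.65*|x|
L = 6, alpha = 0.0635
Iteration 1: beta = 0.0, y = -3.6505 + 0.0*(-3.6505 + 3.6505) = -3.6505
  grad(y) = -20.903, v = y - alpha*grad = -2.3232
  prox(v) = soft_thresh(-2.3232, 0.1683) = -2.1549
Iteration 2: beta = 0.3333, y = -2.1549 + 0.3333*(-2.1549 + 3.6505) = -1.6563
  grad(y) = -8.9381, v = y - alpha*grad = -1.0888
  prox(v) = soft_thresh(-1.0888, 0.1683) = -0.9205
f(x_2) = 3*(-0.9205)^2 + 1*(-0.9205) + 2.65*|-0.9205| = 4.0608


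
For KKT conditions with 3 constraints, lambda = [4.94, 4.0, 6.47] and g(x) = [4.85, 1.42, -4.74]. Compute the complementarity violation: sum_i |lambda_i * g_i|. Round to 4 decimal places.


KKT complementary slackness check:
lambda_1 * g_1 = 4.94 * 4.85 = 23.959
lambda_2 * g_2 = 4.0 * 1.42 = 5.68
lambda_3 * g_3 = 6.47 * -4.74 = -30.6678
Total violation = 23.959 + 5.68 + 30.6678 = 60.3068


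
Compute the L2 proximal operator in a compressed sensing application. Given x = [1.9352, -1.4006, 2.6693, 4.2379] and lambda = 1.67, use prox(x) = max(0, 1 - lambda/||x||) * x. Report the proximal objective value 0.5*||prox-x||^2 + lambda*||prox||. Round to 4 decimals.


Step 1: Compute ||x||.
||x|| = 5.549
Step 2: Compute scaling factor.
scale = max(0, 1 - 1.67/5.549) = 0.699
Step 3: prox(x) = [1.3528, -0.9791, 1.866, 2.9625]
||prox(x)|| = 3.879
Step 4: Proximal objective.
0.5*||prox-x||^2 = 1.3945
lambda*||prox|| = 6.4779
Total = 7.8724


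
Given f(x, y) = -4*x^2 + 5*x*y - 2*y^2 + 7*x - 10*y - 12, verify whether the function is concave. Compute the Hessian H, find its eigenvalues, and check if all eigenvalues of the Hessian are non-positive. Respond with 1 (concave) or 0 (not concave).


The Hessian of f(x,y) = -4*x^2 + 5*x*y - 2*y^2 + 7*x - 10*y - 12 is:
H = [[-8, 5], [5, -4]]
Trace = -8 - 4 = -12
Determinant = -8*-4 - (5)^2 = 7
Discriminant = (-12)^2 - 4*7 = 116.0
Eigenvalues: lambda_1 = -11.3852, lambda_2 = -0.6148
The function is concave.

1


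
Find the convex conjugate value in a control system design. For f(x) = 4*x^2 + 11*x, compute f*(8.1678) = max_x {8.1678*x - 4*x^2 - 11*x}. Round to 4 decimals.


f*(y) = sup_x {y*x - a*x^2 - b*x} = sup_x {(y-b)*x - a*x^2}
FOC: (y - b) - 2a*x = 0 => x* = (y - b)/(2a)
x* = (8.1678 - 11)/(2*4) = -0.354
f*(8.1678) = (y-b)^2/(4a) = (8.1678 - 11)^2/(4*4)
= 8.0214/16 = 0.5013


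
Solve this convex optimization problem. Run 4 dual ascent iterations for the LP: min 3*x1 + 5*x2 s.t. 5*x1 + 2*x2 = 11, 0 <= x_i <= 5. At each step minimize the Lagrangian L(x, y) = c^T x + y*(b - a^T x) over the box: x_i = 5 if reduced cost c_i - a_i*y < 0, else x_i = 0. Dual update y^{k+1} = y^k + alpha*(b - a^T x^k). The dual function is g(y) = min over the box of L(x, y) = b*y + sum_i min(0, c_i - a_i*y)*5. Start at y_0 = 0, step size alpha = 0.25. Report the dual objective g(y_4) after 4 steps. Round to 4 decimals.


Dual ascent for LP: min 3*x1 + 5*x2, 5*x1 + 2*x2 = 11, 0 <= x_i <= 5
Step 1: y^k = 0.0, reduced costs: (3.0, 5.0)
  x^k = (0.0, 0.0), subgradient = b - a^T x = 11.0
  y^{k+1} = 0.0 + 0.25*11.0 = 2.75
Step 2: y^k = 2.75, reduced costs: (-10.75, -0.5)
  x^k = (5.0, 5.0), subgradient = b - a^T x = -24.0
  y^{k+1} = 2.75 + 0.25*-24.0 = -3.25
Step 3: y^k = -3.25, reduced costs: (19.25, 11.5)
  x^k = (0.0, 0.0), subgradient = b - a^T x = 11.0
  y^{k+1} = -3.25 + 0.25*11.0 = -0.5
Step 4: y^k = -0.5, reduced costs: (5.5, 6.0)
  x^k = (0.0, 0.0), subgradient = b - a^T x = 11.0
  y^{k+1} = -0.5 + 0.25*11.0 = 2.25
Dual objective at y_4 = 2.25: reduced costs (-8.25, 0.5), box minimizer x = (5.0, 0.0)
g(y_4) = b*y + (c1 - a1*y)*x1 + (c2 - a2*y)*x2 = 11*2.25 + (-8.25)*5.0 + 0.5*0.0 = 24.75 - 41.25 + 0.0 = -16.5


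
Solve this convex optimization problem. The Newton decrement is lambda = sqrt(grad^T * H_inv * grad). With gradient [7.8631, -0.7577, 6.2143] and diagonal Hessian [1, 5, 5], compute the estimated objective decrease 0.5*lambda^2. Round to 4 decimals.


Step 1: H is diagonal, so H^(-1) * g = [7.8631, -0.1515, 1.2429].
Step 2: g^T H^(-1) g = sum_i g_i^2 / H_ii
  = (7.8631)^2/1 + (-0.7577)^2/5 + (6.2143)^2/5
  = 61.8283 + 0.1148 + 7.7235 = 69.6667
Step 3: Objective decrease = 0.5 * g^T H^(-1) g = 34.8333


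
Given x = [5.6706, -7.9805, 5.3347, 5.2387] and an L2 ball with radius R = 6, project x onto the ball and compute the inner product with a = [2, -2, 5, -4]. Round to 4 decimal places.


Step 1: Compute ||x|| (intermediates to 6 decimals).
||x|| = sqrt(5.6706^2 + (-7.9805)^2 + 5.3347^2 + 5.2387^2) = 12.318567
Step 2: Project.
Since ||x|| > R, scale = R/||x|| = 6/12.318567 = 0.48707, proj(x) = scale * x
proj(x) = [2.761979, -3.887062, 2.598372, 2.551614]
Step 3: Dot product.
a^T * proj(x) = 2*2.761979 - 2*(-3.887062) + 5*2.598372 - 4*2.551614 = 16.0835


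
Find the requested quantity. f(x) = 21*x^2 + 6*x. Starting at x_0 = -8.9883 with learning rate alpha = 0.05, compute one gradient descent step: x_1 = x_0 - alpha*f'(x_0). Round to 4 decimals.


We compute the gradient at x_0 and apply the update.
f'(x) = 42*x + 6
f'(-8.9883) = 42*-8.9883 + 6 = -371.5086
x_1 = -8.9883 - 0.05*-371.5086 = 9.5871


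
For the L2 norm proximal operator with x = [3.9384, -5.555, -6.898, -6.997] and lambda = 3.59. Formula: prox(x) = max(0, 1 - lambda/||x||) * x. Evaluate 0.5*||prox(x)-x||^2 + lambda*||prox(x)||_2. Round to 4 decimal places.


Step 1: Compute ||x||.
||x|| = 11.9545
Step 2: Compute scaling factor.
scale = max(0, 1 - 3.59/11.9545) = 0.6997
Step 3: prox(x) = [2.7557, -3.8868, -4.8265, -4.8958]
||prox(x)|| = 8.3645
Step 4: Proximal objective.
0.5*||prox-x||^2 = 6.4441
lambda*||prox|| = 30.0286
Total = 36.4725


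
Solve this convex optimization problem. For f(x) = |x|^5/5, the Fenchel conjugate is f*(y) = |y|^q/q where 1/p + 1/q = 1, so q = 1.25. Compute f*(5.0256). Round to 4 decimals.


The conjugate exponent q satisfies 1/p + 1/q = 1.
p = 5, so q = 5/(5 - 1) = 1.25
|y|^q = 5.0256^1.25 = 7.5246
f*(5.0256) = 7.5246 / 1.25 = 6.0197


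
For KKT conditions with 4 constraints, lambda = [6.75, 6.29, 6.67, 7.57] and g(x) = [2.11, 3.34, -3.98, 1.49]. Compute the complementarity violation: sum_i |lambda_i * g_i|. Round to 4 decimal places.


KKT complementary slackness check:
lambda_1 * g_1 = 6.75 * 2.11 = 14.2425
lambda_2 * g_2 = 6.29 * 3.34 = 21.0086
lambda_3 * g_3 = 6.67 * -3.98 = -26.5466
lambda_4 * g_4 = 7.57 * 1.49 = 11.2793
Total violation = 14.2425 + 21.0086 + 26.5466 + 11.2793 = 73.077


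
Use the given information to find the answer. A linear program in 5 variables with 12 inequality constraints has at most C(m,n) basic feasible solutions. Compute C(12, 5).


Each vertex corresponds to some choice of n active constraints out of m, so the number of vertices is at most C(m, n) = m! / (n!(m-n)!).
m = 12, n = 5
Numerator: 12 * 11 * 10 * 9 * 8
Denominator: 5! = 120
C(12, 5) = 792


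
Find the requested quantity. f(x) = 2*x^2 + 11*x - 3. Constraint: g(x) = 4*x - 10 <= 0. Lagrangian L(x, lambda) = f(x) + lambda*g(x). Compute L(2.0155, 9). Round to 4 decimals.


Step 1: Evaluate f(x).
f(2.0155) = 2*2.0155^2 + 11*2.0155 - 3 = 27.295
Step 2: Evaluate g(x).
g(2.0155) = 4*2.0155 - 10 = -1.938
Step 3: Compute Lagrangian.
L = 27.295 + 9*-1.938 = 9.853


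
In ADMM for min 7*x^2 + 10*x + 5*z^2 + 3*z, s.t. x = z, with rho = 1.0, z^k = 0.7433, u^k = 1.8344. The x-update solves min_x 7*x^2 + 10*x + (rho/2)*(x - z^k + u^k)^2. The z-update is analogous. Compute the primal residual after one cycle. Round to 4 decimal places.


ADMM iteration with rho = 1.0, z^k = 0.7433, u^k = 1.8344
Step 1: x-update.
Minimize 7*x^2 + 10*x + (1.0/2)*(x - 0.7433 + 1.8344)^2
FOC: (2*7 + 1.0)*x = -10 + 1.0*(0.7433 - 1.8344)
x^{k+1} = -0.7394
Step 2: z-update.
Minimize 5*z^2 + 3*z + (1.0/2)*(-0.7394 - z + 1.8344)^2
FOC: (2*5 + 1.0)*z = -3 + 1.0*(-0.7394 + 1.8344)
z^{k+1} = -0.1732
Step 3: u-update.
u^{k+1} = 1.8344 - 0.7394 + 0.1732 = 1.2682
Step 4: Primal residual = |-0.7394 + 0.1732| = 0.5662


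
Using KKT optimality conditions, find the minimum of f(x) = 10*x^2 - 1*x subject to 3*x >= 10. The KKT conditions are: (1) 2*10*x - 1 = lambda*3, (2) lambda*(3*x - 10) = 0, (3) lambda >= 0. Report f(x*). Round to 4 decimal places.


Step 1: Try lambda = 0 (constraint inactive).
x_unc = 1/(2*10) = 0.05
Check: 3*0.05 = 0.15 < 10 -- violated!
Step 2: Constraint must be active: 3*x = 10
x* = 10/3 = 3.3333 (rounded; the exact value 10/3 is used below)
lambda = (2*10*(10/3) - 1)/3 = 21.8889
Step 3: Compute optimal value.
f(x*) = 10*(10/3)^2 - 1*(10/3) = 107.7778


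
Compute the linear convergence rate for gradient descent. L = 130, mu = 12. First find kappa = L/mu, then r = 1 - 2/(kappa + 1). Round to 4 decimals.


Step 1: Compute the condition number.
kappa = L/mu = 130/12 = 10.8333
Step 2: Compute the convergence rate.
r = 1 - 2/(kappa + 1) = 1 - 2*mu/(L + mu) = (L - mu)/(L + mu) = 118/142 = 0.831


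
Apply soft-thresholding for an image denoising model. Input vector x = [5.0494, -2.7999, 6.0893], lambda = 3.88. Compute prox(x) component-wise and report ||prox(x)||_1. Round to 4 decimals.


Soft-thresholding with lambda = 3.88:
prox(5.0494) = sign(5.0494)*max(|5.0494| - 3.88, 0) = 1.1694
prox(-2.7999) = sign(-2.7999)*max(|-2.7999| - 3.88, 0) = 0.0
prox(6.0893) = sign(6.0893)*max(|6.0893| - 3.88, 0) = 2.2093
prox(x) = [1.1694, 0.0, 2.2093]
||prox(x)||_1 = 1.1694 + 0.0 + 2.2093 = 3.3787


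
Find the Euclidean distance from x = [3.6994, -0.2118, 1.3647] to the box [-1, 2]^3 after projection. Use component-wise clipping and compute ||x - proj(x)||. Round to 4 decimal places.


Project each component onto [-1, 2].
clip(3.6994) = 2.0, clip(-0.2118) = -0.2118, clip(1.3647) = 1.3647
Projection = [2.0, -0.2118, 1.3647]
Squared diffs: [2.888, 0.0, 0.0]
Distance = sqrt(2.888) = 1.6994


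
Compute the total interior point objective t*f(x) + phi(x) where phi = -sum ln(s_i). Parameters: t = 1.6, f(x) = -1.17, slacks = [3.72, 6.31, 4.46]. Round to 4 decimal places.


Step 1: Compute log-barrier.
ln values: [1.3137, 1.8421, 1.4951]
phi = -(1.3137 + 1.8421 + 1.4951) = -4.651
Step 2: Compute augmented objective.
t*f(x) = 1.6*-1.17 = -1.872
Total = -1.872 - 4.651 = -6.523


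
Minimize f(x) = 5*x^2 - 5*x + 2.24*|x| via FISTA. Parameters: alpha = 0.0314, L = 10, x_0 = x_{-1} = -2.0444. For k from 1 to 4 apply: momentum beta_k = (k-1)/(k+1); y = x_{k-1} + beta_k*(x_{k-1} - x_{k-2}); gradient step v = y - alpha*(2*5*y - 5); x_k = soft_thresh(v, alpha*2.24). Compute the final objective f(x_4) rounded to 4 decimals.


FISTA on f(x) = 5*x^2 - 5*x + 2.24*|x|
L = 10, alpha = 0.0314
Iteration 1: beta = 0.0, y = -2.0444 + 0.0*(-2.0444 + 2.0444) = -2.0444
  grad(y) = -25.444, v = y - alpha*grad = -1.2455
  prox(v) = soft_thresh(-1.2455, 0.0703) = -1.1751
Iteration 2: beta = 0.3333, y = -1.1751 + 0.3333*(-1.1751 + 2.0444) = -0.8854
  grad(y) = -13.8536, v = y - alpha*grad = -0.4504
  prox(v) = soft_thresh(-0.4504, 0.0703) = -0.38
Iteration 3: beta = 0.5, y = -0.38 + 0.5*(-0.38 + 1.1751) = 0.0175
  grad(y) = -4.8247, v = y - alpha*grad = 0.169
  prox(v) = soft_thresh(0.169, 0.0703) = 0.0987
Iteration 4: beta = 0.6, y = 0.0987 + 0.6*(0.0987 + 0.38) = 0.3859
  grad(y) = -1.1409, v = y - alpha*grad = 0.4217
  prox(v) = soft_thresh(0.4217, 0.0703) = 0.3514
f(x_4) = 5*0.3514^2 - 5*0.3514 + 2.24*|0.3514| = -0.3525


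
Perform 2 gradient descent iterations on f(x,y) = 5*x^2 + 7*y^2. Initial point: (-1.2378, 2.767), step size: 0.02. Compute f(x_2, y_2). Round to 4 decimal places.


Gradient descent on f(x,y) = 5*x^2 + 7*y^2.
Starting point: (-1.2378, 2.767), alpha = 0.02
Step 1: grad_x = 2*5*-1.2378 = -12.378, grad_y = 2*7*2.767 = 38.738
  x_1 = -1.2378 - 0.02*-12.378 = -0.9902
  y_1 = 2.767 - 0.02*38.738 = 1.9922
Step 2: grad_x = 2*5*-0.9902 = -9.9024, grad_y = 2*7*1.9922 = 27.8914
  x_2 = -0.9902 - 0.02*-9.9024 = -0.7922
  y_2 = 1.9922 - 0.02*27.8914 = 1.4344
f(-0.7922, 1.4344) = 5*(-0.7922)^2 + 7*1.4344^2 = 17.5406


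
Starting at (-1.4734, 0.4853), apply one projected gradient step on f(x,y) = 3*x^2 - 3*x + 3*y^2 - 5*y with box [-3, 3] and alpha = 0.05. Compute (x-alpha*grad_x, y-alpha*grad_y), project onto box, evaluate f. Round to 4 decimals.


Step 1: Compute gradient at (-1.4734, 0.4853).
grad_x = 2*3*-1.4734 - 3 = -11.8404
grad_y = 2*3*0.4853 - 5 = -2.0882
Step 2: Gradient step.
x_raw = -1.4734 - 0.05*-11.8404 = -0.8814
y_raw = 0.4853 - 0.05*-2.0882 = 0.5897
Step 3: Project onto [-3, 3].
x_proj = clip(-0.8814) = -0.8814
y_proj = clip(0.5897) = 0.5897
Step 4: Evaluate f.
f(-0.8814, 0.5897) = 3.0694


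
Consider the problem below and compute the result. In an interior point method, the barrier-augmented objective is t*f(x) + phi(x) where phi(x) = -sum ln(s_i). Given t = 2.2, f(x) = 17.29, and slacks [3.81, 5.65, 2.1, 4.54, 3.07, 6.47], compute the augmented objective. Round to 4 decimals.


Step 1: Compute log-barrier.
ln values: [1.3376, 1.7317, 0.7419, 1.5129, 1.1217, 1.8672]
phi = -(1.3376 + 1.7317 + 0.7419 + 1.5129 + 1.1217 + 1.8672) = -8.313
Step 2: Compute augmented objective.
t*f(x) = 2.2*17.29 = 38.038
Total = 38.038 - 8.313 = 29.725


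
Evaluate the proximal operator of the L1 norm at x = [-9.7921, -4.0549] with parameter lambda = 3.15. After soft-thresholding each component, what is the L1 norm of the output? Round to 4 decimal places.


Soft-thresholding with lambda = 3.15:
prox(-9.7921) = sign(-9.7921)*max(|-9.7921| - 3.15, 0) = -6.6421
prox(-4.0549) = sign(-4.0549)*max(|-4.0549| - 3.15, 0) = -0.9049
prox(x) = [-6.6421, -0.9049]
||prox(x)||_1 = 6.6421 + 0.9049 = 7.547


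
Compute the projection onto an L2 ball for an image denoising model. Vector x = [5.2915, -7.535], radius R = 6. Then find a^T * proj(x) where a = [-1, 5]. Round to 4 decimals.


Step 1: Compute ||x|| (intermediates to 6 decimals).
||x|| = sqrt(5.2915^2 + (-7.535)^2) = 9.207399
Step 2: Project.
Since ||x|| > R, scale = R/||x|| = 6/9.207399 = 0.65165, proj(x) = scale * x
proj(x) = [3.448206, -4.910183]
Step 3: Dot product.
a^T * proj(x) = -1*3.448206 + 5*(-4.910183) = -27.9991


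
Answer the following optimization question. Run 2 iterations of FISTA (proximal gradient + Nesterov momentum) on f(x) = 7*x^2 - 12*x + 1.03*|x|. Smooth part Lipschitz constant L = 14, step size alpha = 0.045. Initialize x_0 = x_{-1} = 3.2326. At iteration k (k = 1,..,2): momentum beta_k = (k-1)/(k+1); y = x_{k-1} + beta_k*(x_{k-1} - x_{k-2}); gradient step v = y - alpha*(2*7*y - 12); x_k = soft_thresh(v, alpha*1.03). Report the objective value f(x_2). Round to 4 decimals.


FISTA on f(x) = 7*x^2 - 12*x + 1.03*|x|
L = 14, alpha = 0.045
Iteration 1: beta = 0.0, y = 3.2326 + 0.0*(3.2326 - 3.2326) = 3.2326
  grad(y) = 33.2564, v = y - alpha*grad = 1.7361
  prox(v) = soft_thresh(1.7361, 0.0464) = 1.6897
Iteration 2: beta = 0.3333, y = 1.6897 + 0.3333*(1.6897 - 3.2326) = 1.1754
  grad(y) = 4.4558, v = y - alpha*grad = 0.9749
  prox(v) = soft_thresh(0.9749, 0.0464) = 0.9286
f(x_2) = 7*0.9286^2 - 12*0.9286 + 1.03*|0.9286| = -4.1507


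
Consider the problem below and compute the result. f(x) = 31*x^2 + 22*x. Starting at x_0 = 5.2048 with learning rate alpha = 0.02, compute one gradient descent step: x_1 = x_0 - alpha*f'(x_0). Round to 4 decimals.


We compute the gradient at x_0 and apply the update.
f'(x) = 62*x + 22
f'(5.2048) = 62*5.2048 + 22 = 344.6976
x_1 = 5.2048 - 0.02*344.6976 = -1.6892


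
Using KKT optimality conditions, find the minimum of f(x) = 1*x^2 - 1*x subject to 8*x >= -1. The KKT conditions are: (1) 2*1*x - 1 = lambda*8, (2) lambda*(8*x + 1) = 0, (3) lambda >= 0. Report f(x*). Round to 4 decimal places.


Step 1: Try lambda = 0 (constraint inactive).
Stationarity: 2*1*x - 1 = 0
x* = 1/(2*1) = 0.5
Check constraint: 8*0.5 = 4.0 >= -1 -- satisfied.
Step 2: Compute optimal value.
f(x*) = 1*0.5^2 - 1*0.5 = -0.25


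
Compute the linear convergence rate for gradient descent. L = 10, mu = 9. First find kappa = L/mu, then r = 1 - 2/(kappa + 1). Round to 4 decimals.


Step 1: Compute the condition number.
kappa = L/mu = 10/9 = 1.1111
Step 2: Compute the convergence rate.
r = 1 - 2/(kappa + 1) = 1 - 2*mu/(L + mu) = (L - mu)/(L + mu) = 1/19 = 0.0526


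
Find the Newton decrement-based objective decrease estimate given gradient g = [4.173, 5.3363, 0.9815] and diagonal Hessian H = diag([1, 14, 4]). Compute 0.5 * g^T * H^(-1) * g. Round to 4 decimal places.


Step 1: H is diagonal, so H^(-1) * g = [4.173, 0.3812, 0.2454].
Step 2: g^T H^(-1) g = sum_i g_i^2 / H_ii
  = (4.173)^2/1 + (5.3363)^2/14 + (0.9815)^2/4
  = 17.4139 + 2.034 + 0.2408 = 19.6888
Step 3: Objective decrease = 0.5 * g^T H^(-1) g = 9.8444


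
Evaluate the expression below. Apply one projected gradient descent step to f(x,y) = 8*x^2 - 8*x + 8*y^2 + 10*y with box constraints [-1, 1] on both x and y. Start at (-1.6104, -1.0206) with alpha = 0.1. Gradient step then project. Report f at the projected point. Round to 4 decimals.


Step 1: Compute gradient at (-1.6104, -1.0206).
grad_x = 2*8*-1.6104 - 8 = -33.7664
grad_y = 2*8*-1.0206 + 10 = -6.3296
Step 2: Gradient step.
x_raw = -1.6104 - 0.1*-33.7664 = 1.7662
y_raw = -1.0206 - 0.1*-6.3296 = -0.3876
Step 3: Project onto [-1, 1].
x_proj = clip(1.7662) = 1.0
y_proj = clip(-0.3876) = -0.3876
Step 4: Evaluate f.
f(1.0, -0.3876) = -2.6743


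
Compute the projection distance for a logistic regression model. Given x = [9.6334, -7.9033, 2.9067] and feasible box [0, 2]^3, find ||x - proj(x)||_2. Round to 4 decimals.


Project each component onto [0, 2].
clip(9.6334) = 2.0, clip(-7.9033) = 0.0, clip(2.9067) = 2.0
Projection = [2.0, 0.0, 2.0]
Squared diffs: [58.2688, 62.4622, 0.8221]
Distance = sqrt(121.5531) = 11.0251


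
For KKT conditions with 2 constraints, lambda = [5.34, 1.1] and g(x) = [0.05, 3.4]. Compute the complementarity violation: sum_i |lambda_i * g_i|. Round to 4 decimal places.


KKT complementary slackness check:
lambda_1 * g_1 = 5.34 * 0.05 = 0.267
lambda_2 * g_2 = 1.1 * 3.4 = 3.74
Total violation = 0.267 + 3.74 = 4.007


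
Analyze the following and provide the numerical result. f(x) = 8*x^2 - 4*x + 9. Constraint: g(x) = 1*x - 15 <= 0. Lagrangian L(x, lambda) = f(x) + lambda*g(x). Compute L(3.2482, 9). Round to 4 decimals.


Step 1: Evaluate f(x).
f(3.2482) = 8*3.2482^2 - 4*3.2482 + 9 = 80.4136
Step 2: Evaluate g(x).
g(3.2482) = 1*3.2482 - 15 = -11.7518
Step 3: Compute Lagrangian.
L = 80.4136 + 9*-11.7518 = -25.3526


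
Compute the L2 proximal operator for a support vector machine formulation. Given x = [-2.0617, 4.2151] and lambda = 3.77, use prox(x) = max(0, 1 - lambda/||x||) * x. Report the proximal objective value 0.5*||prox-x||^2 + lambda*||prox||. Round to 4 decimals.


Step 1: Compute ||x||.
||x|| = 4.6923
Step 2: Compute scaling factor.
scale = max(0, 1 - 3.77/4.6923) = 0.1966
Step 3: prox(x) = [-0.4052, 0.8285]
||prox(x)|| = 0.9223
Step 4: Proximal objective.
0.5*||prox-x||^2 = 7.1065
lambda*||prox|| = 3.4771
Total = 10.5835


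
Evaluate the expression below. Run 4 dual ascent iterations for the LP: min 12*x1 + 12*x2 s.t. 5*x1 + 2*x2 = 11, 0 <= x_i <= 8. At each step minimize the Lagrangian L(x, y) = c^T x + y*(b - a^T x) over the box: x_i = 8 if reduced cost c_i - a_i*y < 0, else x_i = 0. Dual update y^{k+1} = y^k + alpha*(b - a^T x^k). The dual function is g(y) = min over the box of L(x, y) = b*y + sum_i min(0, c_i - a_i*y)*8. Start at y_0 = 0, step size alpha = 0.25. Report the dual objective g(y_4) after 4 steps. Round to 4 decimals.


Dual ascent for LP: min 12*x1 + 12*x2, 5*x1 + 2*x2 = 11, 0 <= x_i <= 8
Step 1: y^k = 0.0, reduced costs: (12.0, 12.0)
  x^k = (0.0, 0.0), subgradient = b - a^T x = 11.0
  y^{k+1} = 0.0 + 0.25*11.0 = 2.75
Step 2: y^k = 2.75, reduced costs: (-1.75, 6.5)
  x^k = (8.0, 0.0), subgradient = b - a^T x = -29.0
  y^{k+1} = 2.75 + 0.25*-29.0 = -4.5
Step 3: y^k = -4.5, reduced costs: (34.5, 21.0)
  x^k = (0.0, 0.0), subgradient = b - a^T x = 11.0
  y^{k+1} = -4.5 + 0.25*11.0 = -1.75
Step 4: y^k = -1.75, reduced costs: (20.75, 15.5)
  x^k = (0.0, 0.0), subgradient = b - a^T x = 11.0
  y^{k+1} = -1.75 + 0.25*11.0 = 1.0
Dual objective at y_4 = 1.0: reduced costs (7.0, 10.0), box minimizer x = (0.0, 0.0)
g(y_4) = b*y + (c1 - a1*y)*x1 + (c2 - a2*y)*x2 = 11*1.0 + 7.0*0.0 + 10.0*0.0 = 11.0 + 0.0 + 0.0 = 11.0


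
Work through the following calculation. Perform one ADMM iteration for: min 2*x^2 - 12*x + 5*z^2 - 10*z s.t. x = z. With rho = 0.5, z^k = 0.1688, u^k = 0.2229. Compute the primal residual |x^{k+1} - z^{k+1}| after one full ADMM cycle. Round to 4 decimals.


ADMM iteration with rho = 0.5, z^k = 0.1688, u^k = 0.2229
Step 1: x-update.
Minimize 2*x^2 - 12*x + (0.5/2)*(x - 0.1688 + 0.2229)^2
FOC: (2*2 + 0.5)*x = 12 + 0.5*(0.1688 - 0.2229)
x^{k+1} = 2.6607
Step 2: z-update.
Minimize 5*z^2 - 10*z + (0.5/2)*(2.6607 - z + 0.2229)^2
FOC: (2*5 + 0.5)*z = 10 + 0.5*(2.6607 + 0.2229)
z^{k+1} = 1.0897
Step 3: u-update.
u^{k+1} = 0.2229 + 2.6607 - 1.0897 = 1.7939
Step 4: Primal residual = |2.6607 - 1.0897| = 1.571


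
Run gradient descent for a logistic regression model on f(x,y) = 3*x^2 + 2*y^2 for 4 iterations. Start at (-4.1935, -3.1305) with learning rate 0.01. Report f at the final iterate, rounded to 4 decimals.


Gradient descent on f(x,y) = 3*x^2 + 2*y^2.
Starting point: (-4.1935, -3.1305), alpha = 0.01
Step 1: grad_x = 2*3*-4.1935 = -25.161, grad_y = 2*2*-3.1305 = -12.522
  x_1 = -4.1935 - 0.01*-25.161 = -3.9419
  y_1 = -3.1305 - 0.01*-12.522 = -3.0053
Step 2: grad_x = 2*3*-3.9419 = -23.6513, grad_y = 2*2*-3.0053 = -12.0211
  x_2 = -3.9419 - 0.01*-23.6513 = -3.7054
  y_2 = -3.0053 - 0.01*-12.0211 = -2.8851
Step 3: grad_x = 2*3*-3.7054 = -22.2323, grad_y = 2*2*-2.8851 = -11.5403
  x_3 = -3.7054 - 0.01*-22.2323 = -3.4831
  y_3 = -2.8851 - 0.01*-11.5403 = -2.7697
Step 4: grad_x = 2*3*-3.4831 = -20.8983, grad_y = 2*2*-2.7697 = -11.0787
  x_4 = -3.4831 - 0.01*-20.8983 = -3.2741
  y_4 = -2.7697 - 0.01*-11.0787 = -2.6589
f(-3.2741, -2.6589) = 3*(-3.2741)^2 + 2*(-2.6589)^2 = 46.2979


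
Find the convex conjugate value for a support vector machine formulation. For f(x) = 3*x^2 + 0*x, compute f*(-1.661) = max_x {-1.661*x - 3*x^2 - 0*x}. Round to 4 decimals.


f*(y) = sup_x {y*x - a*x^2 - b*x} = sup_x {(y-b)*x - a*x^2}
FOC: (y - b) - 2a*x = 0 => x* = (y - b)/(2a)
x* = (-1.661 - 0)/(2*3) = -0.2768
f*(-1.661) = (y-b)^2/(4a) = (-1.661 - 0)^2/(4*3)
= 2.7589/12 = 0.2299


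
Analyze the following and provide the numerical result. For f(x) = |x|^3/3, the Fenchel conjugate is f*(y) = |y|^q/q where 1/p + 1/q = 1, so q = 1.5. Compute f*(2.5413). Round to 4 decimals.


The conjugate exponent q satisfies 1/p + 1/q = 1.
p = 3, so q = 3/(3 - 1) = 1.5
|y|^q = 2.5413^1.5 = 4.0512
f*(2.5413) = 4.0512 / 1.5 = 2.7008


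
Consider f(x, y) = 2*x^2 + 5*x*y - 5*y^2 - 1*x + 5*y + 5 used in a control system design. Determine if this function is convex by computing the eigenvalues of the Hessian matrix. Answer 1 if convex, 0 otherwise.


The Hessian of f(x,y) = 2*x^2 + 5*x*y - 5*y^2 - 1*x + 5*y + 5 is:
H = [[4, 5], [5, -10]]
Trace = 4 - 10 = -6
Determinant = 4*-10 - (5)^2 = -65
Discriminant = (-6)^2 - 4*-65 = 296.0
Eigenvalues: lambda_1 = -11.6023, lambda_2 = 5.6023
The function is not convex.

0


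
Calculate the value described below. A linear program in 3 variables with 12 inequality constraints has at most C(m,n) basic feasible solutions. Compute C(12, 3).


Each vertex corresponds to some choice of n active constraints out of m, so the number of vertices is at most C(m, n) = m! / (n!(m-n)!).
m = 12, n = 3
Numerator: 12 * 11 * 10
Denominator: 3! = 6
C(12, 3) = 220


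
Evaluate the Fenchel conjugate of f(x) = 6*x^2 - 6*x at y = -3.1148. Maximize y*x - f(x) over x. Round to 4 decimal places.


f*(y) = sup_x {y*x - a*x^2 - b*x} = sup_x {(y-b)*x - a*x^2}
FOC: (y - b) - 2a*x = 0 => x* = (y - b)/(2a)
x* = (-3.1148 + 6)/(2*6) = 0.2404
f*(-3.1148) = (y-b)^2/(4a) = (-3.1148 + 6)^2/(4*6)
= 8.3244/24 = 0.3468


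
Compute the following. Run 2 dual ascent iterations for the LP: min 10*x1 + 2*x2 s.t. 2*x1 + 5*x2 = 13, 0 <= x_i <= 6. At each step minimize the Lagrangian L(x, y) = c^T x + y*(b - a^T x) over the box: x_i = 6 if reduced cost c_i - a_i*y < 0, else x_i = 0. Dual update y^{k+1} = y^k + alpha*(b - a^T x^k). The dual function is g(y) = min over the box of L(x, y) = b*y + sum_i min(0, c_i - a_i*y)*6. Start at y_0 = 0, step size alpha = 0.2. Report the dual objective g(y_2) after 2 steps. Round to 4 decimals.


Dual ascent for LP: min 10*x1 + 2*x2, 2*x1 + 5*x2 = 13, 0 <= x_i <= 6
Step 1: y^k = 0.0, reduced costs: (10.0, 2.0)
  x^k = (0.0, 0.0), subgradient = b - a^T x = 13.0
  y^{k+1} = 0.0 + 0.2*13.0 = 2.6
Step 2: y^k = 2.6, reduced costs: (4.8, -11.0)
  x^k = (0.0, 6.0), subgradient = b - a^T x = -17.0
  y^{k+1} = 2.6 + 0.2*-17.0 = -0.8
Dual objective at y_2 = -0.8: reduced costs (11.6, 6.0), box minimizer x = (0.0, 0.0)
g(y_2) = b*y + (c1 - a1*y)*x1 + (c2 - a2*y)*x2 = 13*(-0.8) + 11.6*0.0 + 6.0*0.0 = -10.4 + 0.0 + 0.0 = -10.4


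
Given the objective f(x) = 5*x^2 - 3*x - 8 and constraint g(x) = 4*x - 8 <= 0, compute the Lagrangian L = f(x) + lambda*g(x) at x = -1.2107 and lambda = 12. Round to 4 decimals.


Step 1: Evaluate f(x).
f(-1.2107) = 5*(-1.2107)^2 - 3*(-1.2107) - 8 = 2.9611
Step 2: Evaluate g(x).
g(-1.2107) = 4*-1.2107 - 8 = -12.8428
Step 3: Compute Lagrangian.
L = 2.9611 + 12*-12.8428 = -151.1525


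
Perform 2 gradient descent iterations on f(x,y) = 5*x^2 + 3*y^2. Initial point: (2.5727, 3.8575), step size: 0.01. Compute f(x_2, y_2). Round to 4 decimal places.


Gradient descent on f(x,y) = 5*x^2 + 3*y^2.
Starting point: (2.5727, 3.8575), alpha = 0.01
Step 1: grad_x = 2*5*2.5727 = 25.727, grad_y = 2*3*3.8575 = 23.145
  x_1 = 2.5727 - 0.01*25.727 = 2.3154
  y_1 = 3.8575 - 0.01*23.145 = 3.6261
Step 2: grad_x = 2*5*2.3154 = 23.1543, grad_y = 2*3*3.6261 = 21.7563
  x_2 = 2.3154 - 0.01*23.1543 = 2.0839
  y_2 = 3.6261 - 0.01*21.7563 = 3.4085
f(2.0839, 3.4085) = 5*2.0839^2 + 3*3.4085^2 = 56.5663


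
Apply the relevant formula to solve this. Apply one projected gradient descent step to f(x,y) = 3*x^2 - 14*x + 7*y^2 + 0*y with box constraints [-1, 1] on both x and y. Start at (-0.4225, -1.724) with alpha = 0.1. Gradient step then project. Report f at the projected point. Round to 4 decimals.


Step 1: Compute gradient at (-0.4225, -1.724).
grad_x = 2*3*-0.4225 - 14 = -16.535
grad_y = 2*7*-1.724 + 0 = -24.136
Step 2: Gradient step.
x_raw = -0.4225 - 0.1*-16.535 = 1.231
y_raw = -1.724 - 0.1*-24.136 = 0.6896
Step 3: Project onto [-1, 1].
x_proj = clip(1.231) = 1.0
y_proj = clip(0.6896) = 0.6896
Step 4: Evaluate f.
f(1.0, 0.6896) = -7.6712


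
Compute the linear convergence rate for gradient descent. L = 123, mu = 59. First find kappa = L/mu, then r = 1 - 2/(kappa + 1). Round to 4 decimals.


Step 1: Compute the condition number.
kappa = L/mu = 123/59 = 2.0847
Step 2: Compute the convergence rate.
r = 1 - 2/(kappa + 1) = 1 - 2*mu/(L + mu) = (L - mu)/(L + mu) = 64/182 = 0.3516


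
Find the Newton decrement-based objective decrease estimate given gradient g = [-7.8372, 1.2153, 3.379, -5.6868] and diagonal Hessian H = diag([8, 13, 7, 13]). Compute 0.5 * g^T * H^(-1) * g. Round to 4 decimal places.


Step 1: H is diagonal, so H^(-1) * g = [-0.9797, 0.0935, 0.4827, -0.4374].
Step 2: g^T H^(-1) g = sum_i g_i^2 / H_ii
  = (-7.8372)^2/8 + (1.2153)^2/13 + (3.379)^2/7 + (-5.6868)^2/13
  = 7.6777 + 0.1136 + 1.6311 + 2.4877 = 11.9101
Step 3: Objective decrease = 0.5 * g^T H^(-1) g = 5.955


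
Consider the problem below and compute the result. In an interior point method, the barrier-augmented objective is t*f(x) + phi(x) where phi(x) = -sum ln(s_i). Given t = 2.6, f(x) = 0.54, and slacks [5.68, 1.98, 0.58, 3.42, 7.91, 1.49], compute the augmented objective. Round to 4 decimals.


Step 1: Compute log-barrier.
ln values: [1.737, 0.6831, -0.5447, 1.2296, 2.0681, 0.3988]
phi = -(1.737 + 0.6831 - 0.5447 + 1.2296 + 2.0681 + 0.3988) = -5.5719
Step 2: Compute augmented objective.
t*f(x) = 2.6*0.54 = 1.404
Total = 1.404 - 5.5719 = -4.1679


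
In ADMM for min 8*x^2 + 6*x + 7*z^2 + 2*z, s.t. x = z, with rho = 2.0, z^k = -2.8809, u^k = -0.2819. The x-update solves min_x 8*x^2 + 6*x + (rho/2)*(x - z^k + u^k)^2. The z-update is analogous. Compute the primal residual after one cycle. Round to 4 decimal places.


ADMM iteration with rho = 2.0, z^k = -2.8809, u^k = -0.2819
Step 1: x-update.
Minimize 8*x^2 + 6*x + (2.0/2)*(x + 2.8809 - 0.2819)^2
FOC: (2*8 + 2.0)*x = -6 + 2.0*(-2.8809 + 0.2819)
x^{k+1} = -0.6221
Step 2: z-update.
Minimize 7*z^2 + 2*z + (2.0/2)*(-0.6221 - z - 0.2819)^2
FOC: (2*7 + 2.0)*z = -2 + 2.0*(-0.6221 - 0.2819)
z^{k+1} = -0.238
Step 3: u-update.
u^{k+1} = -0.2819 - 0.6221 + 0.238 = -0.666
Step 4: Primal residual = |-0.6221 + 0.238| = 0.3841


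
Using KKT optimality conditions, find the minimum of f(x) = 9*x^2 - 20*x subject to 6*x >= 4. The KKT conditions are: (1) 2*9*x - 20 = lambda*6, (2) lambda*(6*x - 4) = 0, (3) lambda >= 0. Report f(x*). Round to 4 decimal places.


Step 1: Try lambda = 0 (constraint inactive).
Stationarity: 2*9*x - 20 = 0
x* = 20/(2*9) = 10/9 = 1.1111 (rounded; the exact value 10/9 is used below)
Check constraint: 6*1.1111 = 6.6666 >= 4 -- satisfied.
Step 2: Compute optimal value.
f(x*) = 9*(10/9)^2 - 20*(10/9) = -11.1111


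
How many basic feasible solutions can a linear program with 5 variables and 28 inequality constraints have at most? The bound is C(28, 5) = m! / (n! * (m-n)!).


Each vertex corresponds to some choice of n active constraints out of m, so the number of vertices is at most C(m, n) = m! / (n!(m-n)!).
m = 28, n = 5
Numerator: 28 * 27 * 26 * 25 * 24
Denominator: 5! = 120
C(28, 5) = 98280


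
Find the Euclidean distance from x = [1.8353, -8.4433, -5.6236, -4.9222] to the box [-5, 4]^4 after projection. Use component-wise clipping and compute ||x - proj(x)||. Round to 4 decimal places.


Project each component onto [-5, 4].
clip(1.8353) = 1.8353, clip(-8.4433) = -5.0, clip(-5.6236) = -5.0, clip(-4.9222) = -4.9222
Projection = [1.8353, -5.0, -5.0, -4.9222]
Squared diffs: [0.0, 11.8563, 0.3889, 0.0]
Distance = sqrt(12.2452) = 3.4993


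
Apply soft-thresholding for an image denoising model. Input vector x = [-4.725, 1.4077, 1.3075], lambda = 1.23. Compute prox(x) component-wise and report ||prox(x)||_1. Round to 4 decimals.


Soft-thresholding with lambda = 1.23:
prox(-4.725) = sign(-4.725)*max(|-4.725| - 1.23, 0) = -3.495
prox(1.4077) = sign(1.4077)*max(|1.4077| - 1.23, 0) = 0.1777
prox(1.3075) = sign(1.3075)*max(|1.3075| - 1.23, 0) = 0.0775
prox(x) = [-3.495, 0.1777, 0.0775]
||prox(x)||_1 = 3.495 + 0.1777 + 0.0775 = 3.7502


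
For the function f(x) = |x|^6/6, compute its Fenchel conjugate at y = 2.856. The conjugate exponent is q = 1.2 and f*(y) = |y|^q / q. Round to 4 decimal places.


The conjugate exponent q satisfies 1/p + 1/q = 1.
p = 6, so q = 6/(6 - 1) = 1.2
|y|^q = 2.856^1.2 = 3.523
f*(2.856) = 3.523 / 1.2 = 2.9358


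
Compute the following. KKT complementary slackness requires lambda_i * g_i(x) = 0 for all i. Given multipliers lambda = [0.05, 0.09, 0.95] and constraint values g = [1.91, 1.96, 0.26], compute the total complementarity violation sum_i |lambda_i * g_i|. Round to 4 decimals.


KKT complementary slackness check:
lambda_1 * g_1 = 0.05 * 1.91 = 0.0955
lambda_2 * g_2 = 0.09 * 1.96 = 0.1764
lambda_3 * g_3 = 0.95 * 0.26 = 0.247
Total violation = 0.0955 + 0.1764 + 0.247 = 0.5189


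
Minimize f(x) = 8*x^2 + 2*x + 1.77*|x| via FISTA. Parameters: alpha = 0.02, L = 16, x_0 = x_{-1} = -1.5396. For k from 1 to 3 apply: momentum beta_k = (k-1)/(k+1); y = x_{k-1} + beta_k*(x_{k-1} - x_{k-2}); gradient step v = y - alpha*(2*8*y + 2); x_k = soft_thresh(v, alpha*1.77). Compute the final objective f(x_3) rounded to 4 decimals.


FISTA on f(x) = 8*x^2 + 2*x + 1.77*|x|
L = 16, alpha = 0.02
Iteration 1: beta = 0.0, y = -1.5396 + 0.0*(-1.5396 + 1.5396) = -1.5396
  grad(y) = -22.6336, v = y - alpha*grad = -1.0869
  prox(v) = soft_thresh(-1.0869, 0.0354) = -1.0515
Iteration 2: beta = 0.3333, y = -1.0515 + 0.3333*(-1.0515 + 1.5396) = -0.8888
  grad(y) = -12.2214, v = y - alpha*grad = -0.6444
  prox(v) = soft_thresh(-0.6444, 0.0354) = -0.609
Iteration 3: beta = 0.5, y = -0.609 + 0.5*(-0.609 + 1.0515) = -0.3878
  grad(y) = -4.204, v = y - alpha*grad = -0.3037
  prox(v) = soft_thresh(-0.3037, 0.0354) = -0.2683
f(x_3) = 8*(-0.2683)^2 + 2*(-0.2683) + 1.77*|-0.2683| = 0.514


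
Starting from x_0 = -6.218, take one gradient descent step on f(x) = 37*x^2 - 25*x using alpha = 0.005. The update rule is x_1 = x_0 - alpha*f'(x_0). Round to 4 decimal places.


We compute the gradient at x_0 and apply the update.
f'(x) = 74*x - 25
f'(-6.218) = 74*-6.218 - 25 = -485.132
x_1 = -6.218 - 0.005*-485.132 = -3.7923


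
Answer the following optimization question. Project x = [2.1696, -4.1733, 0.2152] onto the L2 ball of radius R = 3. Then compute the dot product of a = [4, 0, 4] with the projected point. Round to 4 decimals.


Step 1: Compute ||x|| (intermediates to 6 decimals).
||x|| = sqrt(2.1696^2 + (-4.1733)^2 + 0.2152^2) = 4.708493
Step 2: Project.
Since ||x|| > R, scale = R/||x|| = 3/4.708493 = 0.637147, proj(x) = scale * x
proj(x) = [1.382354, -2.659006, 0.137114]
Step 3: Dot product.
a^T * proj(x) = 4*1.382354 + 0*(-2.659006) + 4*0.137114 = 6.0779


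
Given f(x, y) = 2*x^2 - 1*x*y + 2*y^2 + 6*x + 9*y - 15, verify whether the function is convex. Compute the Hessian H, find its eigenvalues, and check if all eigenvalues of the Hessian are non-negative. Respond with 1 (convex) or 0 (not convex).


The Hessian of f(x,y) = 2*x^2 - 1*x*y + 2*y^2 + 6*x + 9*y - 15 is:
H = [[4, -1], [-1, 4]]
Trace = 4 + 4 = 8
Determinant = 4*4 - (-1)^2 = 15
Discriminant = (8)^2 - 4*15 = 4.0
Eigenvalues: lambda_1 = 3.0, lambda_2 = 5.0
The function is convex.

1


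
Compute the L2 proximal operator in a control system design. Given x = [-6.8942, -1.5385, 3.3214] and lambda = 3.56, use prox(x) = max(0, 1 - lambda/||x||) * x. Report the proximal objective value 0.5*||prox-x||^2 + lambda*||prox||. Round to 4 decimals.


Step 1: Compute ||x||.
||x|| = 7.8057
Step 2: Compute scaling factor.
scale = max(0, 1 - 3.56/7.8057) = 0.5439
Step 3: prox(x) = [-3.7499, -0.8368, 1.8066]
||prox(x)|| = 4.2457
Step 4: Proximal objective.
0.5*||prox-x||^2 = 6.3368
lambda*||prox|| = 15.1147
Total = 21.4514


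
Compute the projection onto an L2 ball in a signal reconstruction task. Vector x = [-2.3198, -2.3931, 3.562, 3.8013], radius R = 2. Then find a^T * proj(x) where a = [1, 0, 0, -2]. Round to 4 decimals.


Step 1: Compute ||x|| (intermediates to 6 decimals).
||x|| = sqrt((-2.3198)^2 + (-2.3931)^2 + 3.562^2 + 3.8013^2) = 6.184345
Step 2: Project.
Since ||x|| > R, scale = R/||x|| = 2/6.184345 = 0.323397, proj(x) = scale * x
proj(x) = [-0.750216, -0.773921, 1.15194, 1.229329]
Step 3: Dot product.
a^T * proj(x) = 1*(-0.750216) + 0*(-0.773921) + 0*1.15194 - 2*1.229329 = -3.2089


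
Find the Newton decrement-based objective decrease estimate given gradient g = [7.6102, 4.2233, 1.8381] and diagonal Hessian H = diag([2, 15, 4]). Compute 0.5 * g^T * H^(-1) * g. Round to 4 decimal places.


Step 1: H is diagonal, so H^(-1) * g = [3.8051, 0.2816, 0.4595].
Step 2: g^T H^(-1) g = sum_i g_i^2 / H_ii
  = (7.6102)^2/2 + (4.2233)^2/15 + (1.8381)^2/4
  = 28.9576 + 1.1891 + 0.8447 = 30.9913
Step 3: Objective decrease = 0.5 * g^T H^(-1) g = 15.4957
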